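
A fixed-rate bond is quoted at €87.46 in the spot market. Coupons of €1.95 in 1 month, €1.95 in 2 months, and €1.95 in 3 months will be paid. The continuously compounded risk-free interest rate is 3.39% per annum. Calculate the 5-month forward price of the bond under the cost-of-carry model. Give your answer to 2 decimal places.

€82.80

PV(coupons) I = 1.95·e^(−0.0339·1/12) + 1.95·e^(−0.0339·2/12) + 1.95·e^(−0.0339·3/12)
I = 1.9445 + 1.9390 + 1.9335 = 5.8170
F = (S − I)·e^(rT) = (87.46 − 5.8170) · e^(0.0339·5/12)
= 81.6430 · e^0.014125 = 81.6430 × 1.014225 = €82.80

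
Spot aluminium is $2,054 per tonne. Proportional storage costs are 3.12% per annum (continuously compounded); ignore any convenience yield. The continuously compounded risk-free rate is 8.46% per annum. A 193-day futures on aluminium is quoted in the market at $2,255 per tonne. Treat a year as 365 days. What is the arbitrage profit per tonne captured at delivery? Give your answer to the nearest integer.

$71 per tonne

Fair futures: F* = S·e^(carry·T), with carry = (r + u) = 0.0846 + 0.0312 = 0.1158
F* = 2054 · e^(0.1158 × 193/365) = 2054 · e^0.061231 = 2054 × 1.063144 = $2183.6978
Market $2255 > fair $2183.6978: forward overpriced → cash-and-carry (buy spot, short the forward).
At maturity, profit = |F_mkt − F*| = |2255 − 2183.6978| = $71 per tonne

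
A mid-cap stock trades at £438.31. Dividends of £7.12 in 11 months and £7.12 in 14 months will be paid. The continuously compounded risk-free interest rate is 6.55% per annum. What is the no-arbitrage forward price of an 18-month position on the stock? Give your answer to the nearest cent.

£468.89

PV(dividends) I = 7.12·e^(−0.0655·11/12) + 7.12·e^(−0.0655·14/12)
I = 6.7051 + 6.5962 = 13.3013
F = (S − I)·e^(rT) = (438.31 − 13.3013) · e^(0.0655·18/12)
= 425.0087 · e^0.098250 = 425.0087 × 1.103239 = £468.89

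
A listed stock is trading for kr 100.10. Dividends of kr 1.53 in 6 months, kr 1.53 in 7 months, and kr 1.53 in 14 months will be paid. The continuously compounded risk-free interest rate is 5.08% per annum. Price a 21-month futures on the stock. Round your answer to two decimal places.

kr 104.58

PV(dividends) I = 1.53·e^(−0.0508·6/12) + 1.53·e^(−0.0508·7/12) + 1.53·e^(−0.0508·14/12)
I = 1.4916 + 1.4853 + 1.4420 = 4.4189
F = (S − I)·e^(rT) = (100.10 − 4.4189) · e^(0.0508·21/12)
= 95.6811 · e^0.088900 = 95.6811 × 1.092971 = kr 104.58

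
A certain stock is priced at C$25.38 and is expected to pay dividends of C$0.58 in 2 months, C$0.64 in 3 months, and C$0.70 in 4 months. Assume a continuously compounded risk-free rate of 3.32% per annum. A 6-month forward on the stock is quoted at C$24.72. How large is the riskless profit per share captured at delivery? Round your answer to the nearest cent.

PV(dividends) I = 0.58·e^(−0.0332·2/12) + 0.64·e^(−0.0332·3/12) + 0.70·e^(−0.0332·4/12) = 1.9038
Fair forward F* = (S − I)·e^(rT) = (25.38 − 1.9038)·e^0.016600 = 23.4762 × 1.016739 = 23.8692
Market C$24.72 > fair 23.8692: forward overpriced → cash-and-carry (borrow at r, buy the stock and collect the dividends, short the forward).
Profit at T = |F_mkt − F*| = |24.72 − 23.8692| = C$0.85 per share

C$0.85 per share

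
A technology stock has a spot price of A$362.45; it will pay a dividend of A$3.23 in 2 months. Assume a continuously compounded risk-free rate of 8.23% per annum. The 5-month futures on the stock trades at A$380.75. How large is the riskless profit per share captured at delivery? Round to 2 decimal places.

PV(dividends) I = 3.23·e^(−0.0823·2/12) = 3.1860
Fair futures F* = (S − I)·e^(rT) = (362.45 − 3.1860)·e^0.034292 = 359.2640 × 1.034887 = 371.7976
Market A$380.75 > fair 371.7976: forward overpriced → cash-and-carry (borrow at r, buy the stock and collect the dividends, short the forward).
Profit at T = |F_mkt − F*| = |380.75 − 371.7976| = A$8.95 per share

A$8.95 per share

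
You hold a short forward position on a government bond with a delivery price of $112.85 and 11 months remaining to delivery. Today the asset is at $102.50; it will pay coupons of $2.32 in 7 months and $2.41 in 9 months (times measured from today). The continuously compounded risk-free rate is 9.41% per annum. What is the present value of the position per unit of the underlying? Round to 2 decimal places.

$5.47

PV(remaining coupons) I = 2.32·e^(−0.0941·7/12) + 2.41·e^(−0.0941·9/12) = 4.4419
Current forward F = (S − I)·e^(rT) = (102.50 − 4.4419)·e^(0.0941·11/12) = 98.0581 × 1.090088 = 106.8920
Value (long) = (F − K)·e^(−rT) = (106.8920 − 112.85) × 0.917357 = -5.4656
Short position value = −(long value) = $5.47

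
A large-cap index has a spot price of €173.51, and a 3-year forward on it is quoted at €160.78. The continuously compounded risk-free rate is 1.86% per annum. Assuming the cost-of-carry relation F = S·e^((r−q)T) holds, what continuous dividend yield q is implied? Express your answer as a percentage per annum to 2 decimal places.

From F = S·e^((r−q)T): (r − q) = ln(F/S)/T
ln(160.78/173.51) = ln(0.926632) = -0.076199
(r − q) = -0.076199 / (3) = -0.025400
q = r − ln(F/S)/T = 0.0186 + 0.025400 = 0.044000
q = 4.40%

4.40%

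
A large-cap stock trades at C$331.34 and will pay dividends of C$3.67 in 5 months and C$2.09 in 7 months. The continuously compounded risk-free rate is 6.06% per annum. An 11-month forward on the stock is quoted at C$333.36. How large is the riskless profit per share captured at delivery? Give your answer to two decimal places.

PV(dividends) I = 3.67·e^(−0.0606·5/12) + 2.09·e^(−0.0606·7/12) = 5.5959
Fair forward F* = (S − I)·e^(rT) = (331.34 − 5.5959)·e^0.055550 = 325.7441 × 1.057122 = 344.3513
Market C$333.36 < fair 344.3513: forward underpriced → reverse cash-and-carry (short the stock, invest proceeds at r, pay the dividends, go long the forward).
Profit at T = |F_mkt − F*| = |333.36 − 344.3513| = C$10.99 per share

C$10.99 per share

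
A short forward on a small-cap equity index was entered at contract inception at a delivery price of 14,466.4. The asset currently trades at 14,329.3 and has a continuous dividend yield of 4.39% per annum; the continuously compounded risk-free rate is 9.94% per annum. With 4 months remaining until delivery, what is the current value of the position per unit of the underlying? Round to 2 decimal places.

-126.21

Current fair forward for the remaining 4 months: F = S·e^((r − q)·T), (r − q) = 0.0994 − 0.0439 = 0.0555
F = 14329.3 · e^(0.0555 × 4/12) = 14329.3 × 1.01867219 = 14596.8594
Value of long forward = (F − K)·e^(−rT) = (14596.8594 − 14466.4) · e^(−0.0994·4/12)
= 130.4594 × 0.96740956 = 126.21
Short position value = −(long value) = -126.21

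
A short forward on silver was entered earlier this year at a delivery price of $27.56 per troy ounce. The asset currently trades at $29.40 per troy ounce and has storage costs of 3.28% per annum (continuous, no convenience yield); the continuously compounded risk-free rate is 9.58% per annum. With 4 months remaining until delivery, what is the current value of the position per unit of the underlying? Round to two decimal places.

-$3.03 per troy ounce

Current fair forward for the remaining 4 months: F = S·e^((r + u)·T), (r + u) = 0.0958 + 0.0328 = 0.1286
F = 29.40 · e^(0.1286 × 4/12) = 29.40 × 1.043799 = 30.6877
Value of long forward = (F − K)·e^(−rT) = (30.6877 − 27.56) · e^(−0.0958·4/12)
= 3.1277 × 0.968571 = 3.03
Short position value = −(long value) = -$3.03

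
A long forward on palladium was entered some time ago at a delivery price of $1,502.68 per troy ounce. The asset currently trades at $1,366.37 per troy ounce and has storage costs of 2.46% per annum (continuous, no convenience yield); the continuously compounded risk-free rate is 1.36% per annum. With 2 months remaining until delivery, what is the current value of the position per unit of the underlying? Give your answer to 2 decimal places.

Current fair forward for the remaining 2 months: F = S·e^((r + u)·T), (r + u) = 0.0136 + 0.0246 = 0.0382
F = 1366.37 · e^(0.0382 × 2/12) = 1366.37 × 1.00638698 = 1375.0970
Value of long forward = (F − K)·e^(−rT) = (1375.0970 − 1502.68) · e^(−0.0136·2/12)
= -127.5830 × 0.99773590 = -127.29

-$127.29 per troy ounce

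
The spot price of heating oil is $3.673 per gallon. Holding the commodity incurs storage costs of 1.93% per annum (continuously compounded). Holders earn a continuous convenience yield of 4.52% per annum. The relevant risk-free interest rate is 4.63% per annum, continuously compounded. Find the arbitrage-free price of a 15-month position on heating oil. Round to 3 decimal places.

$3.768 per gallon

Net carry = r + u − y = 0.0463 + 0.0193 − 0.0452 = 0.0204
F = S·e^((r+u−y)T) = 3.673 · e^(0.0204 × 15/12) = 3.673 · e^0.025500
= 3.673 × 1.025828 = $3.768 per gallon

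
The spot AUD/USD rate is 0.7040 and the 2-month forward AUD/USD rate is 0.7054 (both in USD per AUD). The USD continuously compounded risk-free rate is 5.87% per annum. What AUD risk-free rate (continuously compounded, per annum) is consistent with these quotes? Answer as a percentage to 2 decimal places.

4.68%

F = S·e^((r_USD − r_AUD)T) ⇒ r_AUD = r_USD − ln(F/S)/T
ln(0.7054/0.7040) = 0.001987; /(2/12) = 0.011922
r_AUD = 0.0587 − 0.011922 = 0.046778
r_AUD = 4.68%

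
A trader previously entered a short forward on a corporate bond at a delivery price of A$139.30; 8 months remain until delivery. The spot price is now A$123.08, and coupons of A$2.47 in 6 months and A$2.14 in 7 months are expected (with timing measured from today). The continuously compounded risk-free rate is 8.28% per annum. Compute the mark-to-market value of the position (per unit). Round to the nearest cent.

A$13.15

PV(remaining coupons) I = 2.47·e^(−0.0828·6/12) + 2.14·e^(−0.0828·7/12) = 4.4089
Current forward F = (S − I)·e^(rT) = (123.08 − 4.4089)·e^(0.0828·8/12) = 118.6711 × 1.056752 = 125.4059
Value (long) = (F − K)·e^(−rT) = (125.4059 − 139.30) × 0.946296 = -13.1479
Short position value = −(long value) = A$13.15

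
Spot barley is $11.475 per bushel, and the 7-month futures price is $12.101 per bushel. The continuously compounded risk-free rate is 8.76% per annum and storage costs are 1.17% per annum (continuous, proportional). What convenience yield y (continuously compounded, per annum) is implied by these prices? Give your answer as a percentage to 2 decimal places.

0.82%

F = S·e^((r+u−y)T) ⇒ (r+u−y) = ln(F/S)/T
ln(12.101/11.475) = 0.053117; /T ⇒ 0.091058
y = r + u − ln(F/S)/T = 0.0876 + 0.0117 − 0.091058 = 0.008242
y = 0.82%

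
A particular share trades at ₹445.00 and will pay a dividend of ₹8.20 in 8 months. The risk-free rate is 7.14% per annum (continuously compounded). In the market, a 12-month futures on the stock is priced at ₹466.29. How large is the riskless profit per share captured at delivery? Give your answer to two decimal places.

PV(dividends) I = 8.20·e^(−0.0714·8/12) = 7.8188
Fair futures F* = (S − I)·e^(rT) = (445.00 − 7.8188)·e^0.071400 = 437.1812 × 1.074011 = 469.5374
Market ₹466.29 < fair 469.5374: forward underpriced → reverse cash-and-carry (short the stock, invest proceeds at r, pay the dividends, go long the forward).
Profit at T = |F_mkt − F*| = |466.29 − 469.5374| = ₹3.25 per share

₹3.25 per share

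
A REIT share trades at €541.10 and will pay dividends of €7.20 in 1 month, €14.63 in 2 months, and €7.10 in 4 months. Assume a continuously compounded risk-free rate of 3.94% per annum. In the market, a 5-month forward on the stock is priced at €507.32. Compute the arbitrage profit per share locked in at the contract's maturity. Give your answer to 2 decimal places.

€13.54 per share

PV(dividends) I = 7.20·e^(−0.0394·1/12) + 14.63·e^(−0.0394·2/12) + 7.10·e^(−0.0394·4/12) = 28.7180
Fair forward F* = (S − I)·e^(rT) = (541.10 − 28.7180)·e^0.016417 = 512.3820 × 1.016552 = 520.8629
Market €507.32 < fair 520.8629: forward underpriced → reverse cash-and-carry (short the stock, invest proceeds at r, pay the dividends, go long the forward).
Profit at T = |F_mkt − F*| = |507.32 − 520.8629| = €13.54 per share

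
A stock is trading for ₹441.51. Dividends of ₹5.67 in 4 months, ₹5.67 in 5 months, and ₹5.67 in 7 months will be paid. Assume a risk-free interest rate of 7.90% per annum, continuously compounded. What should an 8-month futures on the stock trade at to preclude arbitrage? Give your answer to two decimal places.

₹448.07

PV(dividends) I = 5.67·e^(−0.0790·4/12) + 5.67·e^(−0.0790·5/12) + 5.67·e^(−0.0790·7/12)
I = 5.5226 + 5.4864 + 5.4146 = 16.4236
F = (S − I)·e^(rT) = (441.51 − 16.4236) · e^(0.0790·8/12)
= 425.0864 · e^0.052667 = 425.0864 × 1.054079 = ₹448.07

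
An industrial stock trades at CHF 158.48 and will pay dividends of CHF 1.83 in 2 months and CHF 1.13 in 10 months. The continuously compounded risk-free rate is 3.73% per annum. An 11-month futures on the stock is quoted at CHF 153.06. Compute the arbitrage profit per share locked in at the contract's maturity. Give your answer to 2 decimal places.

CHF 7.92 per share

PV(dividends) I = 1.83·e^(−0.0373·2/12) + 1.13·e^(−0.0373·10/12) = 2.9141
Fair futures F* = (S − I)·e^(rT) = (158.48 − 2.9141)·e^0.034192 = 155.5659 × 1.034783 = 160.9769
Market CHF 153.06 < fair 160.9769: forward underpriced → reverse cash-and-carry (short the stock, invest proceeds at r, pay the dividends, go long the forward).
Profit at T = |F_mkt − F*| = |153.06 − 160.9769| = CHF 7.92 per share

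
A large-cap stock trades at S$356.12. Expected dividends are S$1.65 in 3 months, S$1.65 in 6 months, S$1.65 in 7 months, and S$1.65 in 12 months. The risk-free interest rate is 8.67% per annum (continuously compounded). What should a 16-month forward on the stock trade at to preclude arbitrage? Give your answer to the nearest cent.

S$392.72

PV(dividends) I = 1.65·e^(−0.0867·3/12) + 1.65·e^(−0.0867·6/12) + 1.65·e^(−0.0867·7/12) + 1.65·e^(−0.0867·12/12)
I = 1.6146 + 1.5800 + 1.5686 + 1.5130 = 6.2762
F = (S − I)·e^(rT) = (356.12 − 6.2762) · e^(0.0867·16/12)
= 349.8438 · e^0.115600 = 349.8438 × 1.122547 = S$392.72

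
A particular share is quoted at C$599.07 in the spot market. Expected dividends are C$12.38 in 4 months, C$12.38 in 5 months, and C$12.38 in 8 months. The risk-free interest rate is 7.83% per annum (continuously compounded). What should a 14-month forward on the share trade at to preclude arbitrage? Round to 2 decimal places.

C$617.15

PV(dividends) I = 12.38·e^(−0.0783·4/12) + 12.38·e^(−0.0783·5/12) + 12.38·e^(−0.0783·8/12)
I = 12.0611 + 11.9826 + 11.7503 = 35.7940
F = (S − I)·e^(rT) = (599.07 − 35.7940) · e^(0.0783·14/12)
= 563.2760 · e^0.091350 = 563.2760 × 1.095652 = C$617.15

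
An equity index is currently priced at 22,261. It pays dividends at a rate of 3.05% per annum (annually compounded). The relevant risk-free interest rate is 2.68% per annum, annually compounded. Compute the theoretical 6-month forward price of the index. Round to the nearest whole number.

F = S · (1+r)^T / (1+q)^T
= 22261 × 1.013311 / 1.015135 = 22261 × 0.998203
F = 22,221

22,221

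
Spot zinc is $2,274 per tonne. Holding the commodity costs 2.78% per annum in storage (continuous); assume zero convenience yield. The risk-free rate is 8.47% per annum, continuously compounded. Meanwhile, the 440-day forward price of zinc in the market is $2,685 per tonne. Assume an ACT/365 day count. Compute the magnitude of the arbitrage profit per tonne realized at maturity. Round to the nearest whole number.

Fair forward: F* = S·e^(carry·T), with carry = (r + u) = 0.0847 + 0.0278 = 0.1125
F* = 2274 · e^(0.1125 × 440/365) = 2274 · e^0.135616 = 2274 × 1.145242 = $2604.2803
Market $2685 > fair $2604.2803: forward overpriced → cash-and-carry (buy spot, short the forward).
At maturity, profit = |F_mkt − F*| = |2685 − 2604.2803| = $81 per tonne

$81 per tonne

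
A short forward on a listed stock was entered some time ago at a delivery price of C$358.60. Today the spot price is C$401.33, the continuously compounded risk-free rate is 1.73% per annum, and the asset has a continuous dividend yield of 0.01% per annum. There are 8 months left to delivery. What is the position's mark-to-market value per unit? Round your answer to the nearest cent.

Current fair forward for the remaining 8 months: F = S·e^((r − q)·T), (r − q) = 0.0173 − 0.0001 = 0.0172
F = 401.33 · e^(0.0172 × 8/12) = 401.33 × 1.011533 = 405.9585
Value of long forward = (F − K)·e^(−rT) = (405.9585 − 358.60) · e^(−0.0173·8/12)
= 47.3585 × 0.988533 = 46.82
Short position value = −(long value) = -C$46.82

-C$46.82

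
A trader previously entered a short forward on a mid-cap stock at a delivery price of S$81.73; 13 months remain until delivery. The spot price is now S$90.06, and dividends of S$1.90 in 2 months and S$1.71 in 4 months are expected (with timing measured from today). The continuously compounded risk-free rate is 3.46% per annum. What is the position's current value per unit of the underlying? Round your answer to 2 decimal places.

-S$7.76

PV(remaining dividends) I = 1.90·e^(−0.0346·2/12) + 1.71·e^(−0.0346·4/12) = 3.5795
Current forward F = (S − I)·e^(rT) = (90.06 − 3.5795)·e^(0.0346·13/12) = 86.4805 × 1.038195 = 89.7836
Value (long) = (F − K)·e^(−rT) = (89.7836 − 81.73) × 0.963210 = 7.7573
Short position value = −(long value) = -S$7.76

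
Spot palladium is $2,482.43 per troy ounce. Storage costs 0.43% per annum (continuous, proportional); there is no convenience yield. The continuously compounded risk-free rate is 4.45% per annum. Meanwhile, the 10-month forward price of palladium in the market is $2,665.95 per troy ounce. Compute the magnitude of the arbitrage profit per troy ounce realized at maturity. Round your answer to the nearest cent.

Fair forward: F* = S·e^(carry·T), with carry = (r + u) = 0.0445 + 0.0043 = 0.0488
F* = 2482.43 · e^(0.0488 × 10/12) = 2482.43 · e^0.04066667 = 2482.43 × 1.04150488 = $2585.4630
Market $2665.95 > fair $2585.4630: forward overpriced → cash-and-carry (buy spot, short the forward).
At maturity, profit = |F_mkt − F*| = |2665.95 − 2585.4630| = $80.49 per troy ounce

$80.49 per troy ounce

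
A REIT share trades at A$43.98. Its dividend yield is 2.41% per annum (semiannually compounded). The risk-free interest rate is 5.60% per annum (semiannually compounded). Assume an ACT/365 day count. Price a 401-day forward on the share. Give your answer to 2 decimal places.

F = S · (1+r/2)^(2T) / (1+q/2)^(2T)
= 43.98 × 1.062556 / 1.026668 = 43.98 × 1.034956
F = A$45.52

A$45.52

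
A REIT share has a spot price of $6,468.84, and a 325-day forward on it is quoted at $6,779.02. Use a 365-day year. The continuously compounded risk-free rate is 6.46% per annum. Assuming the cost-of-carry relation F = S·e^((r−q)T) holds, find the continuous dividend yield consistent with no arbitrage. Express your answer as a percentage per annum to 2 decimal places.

1.20%

From F = S·e^((r−q)T): (r − q) = ln(F/S)/T
ln(6779.02/6468.84) = ln(1.047950) = 0.046836
(r − q) = 0.046836 / (325/365) = 0.052600
q = r − ln(F/S)/T = 0.0646 − 0.052600 = 0.012000
q = 1.20%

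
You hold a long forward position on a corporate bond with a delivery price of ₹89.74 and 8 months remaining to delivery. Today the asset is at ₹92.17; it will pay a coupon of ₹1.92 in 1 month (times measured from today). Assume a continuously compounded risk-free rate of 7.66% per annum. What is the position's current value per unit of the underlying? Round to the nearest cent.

PV(remaining coupons) I = 1.92·e^(−0.0766·1/12) = 1.9078
Current forward F = (S − I)·e^(rT) = (92.17 − 1.9078)·e^(0.0766·8/12) = 90.2622 × 1.052393 = 94.9913
Value (long) = (F − K)·e^(−rT) = (94.9913 − 89.74) × 0.950215 = 4.9899
Value = ₹4.99

₹4.99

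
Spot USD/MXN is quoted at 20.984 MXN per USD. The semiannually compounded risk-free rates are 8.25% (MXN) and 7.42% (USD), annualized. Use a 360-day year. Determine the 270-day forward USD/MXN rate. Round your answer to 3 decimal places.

21.110

By covered interest parity, F = S · (1+r_MXN/2)^(2T) / (1+r_USD/2)^(2T)
= 20.984 × 1.062509 / 1.056163 = 20.984 × 1.006009
F = 21.110 MXN per USD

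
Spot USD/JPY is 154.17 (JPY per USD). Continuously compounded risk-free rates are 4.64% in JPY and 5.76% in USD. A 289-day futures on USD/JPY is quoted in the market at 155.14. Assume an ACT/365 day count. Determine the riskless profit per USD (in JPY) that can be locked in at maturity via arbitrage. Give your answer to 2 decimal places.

Fair futures: F* = S·e^(carry·T), with carry = (r_JPY − r_USD) = 0.0464 − 0.0576 = -0.0112
F* = 154.17 · e^(-0.0112 × 289/365) = 154.17 · e^-0.008868 = 154.17 × 0.991171 = 152.8088
Market 155.14 > fair 152.8088: forward overpriced → cash-and-carry (buy spot, short the forward).
At maturity, profit = |F_mkt − F*| = |155.14 − 152.8088| = 2.33 per USD (in JPY)

2.33 per USD (in JPY)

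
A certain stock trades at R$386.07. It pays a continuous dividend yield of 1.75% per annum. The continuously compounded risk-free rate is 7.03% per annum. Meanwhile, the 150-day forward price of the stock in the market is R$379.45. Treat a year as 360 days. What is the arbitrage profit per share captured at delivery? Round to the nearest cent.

Fair forward: F* = S·e^(carry·T), with carry = (r − q) = 0.0703 − 0.0175 = 0.0528
F* = 386.07 · e^(0.0528 × 150/360) = 386.07 · e^0.022000 = 386.07 × 1.022244 = R$394.6577
Market R$379.45 < fair R$394.6577: forward underpriced → reverse cash-and-carry (short spot, go long the forward).
At maturity, profit = |F_mkt − F*| = |379.45 − 394.6577| = R$15.21 per share

R$15.21 per share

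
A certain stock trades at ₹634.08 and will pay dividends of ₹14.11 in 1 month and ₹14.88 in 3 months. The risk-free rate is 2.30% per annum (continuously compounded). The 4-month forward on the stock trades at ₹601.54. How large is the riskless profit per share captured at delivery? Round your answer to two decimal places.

₹8.32 per share

PV(dividends) I = 14.11·e^(−0.0230·1/12) + 14.88·e^(−0.0230·3/12) = 28.8777
Fair forward F* = (S − I)·e^(rT) = (634.08 − 28.8777)·e^0.007667 = 605.2023 × 1.007696 = 609.8599
Market ₹601.54 < fair 609.8599: forward underpriced → reverse cash-and-carry (short the stock, invest proceeds at r, pay the dividends, go long the forward).
Profit at T = |F_mkt − F*| = |601.54 − 609.8599| = ₹8.32 per share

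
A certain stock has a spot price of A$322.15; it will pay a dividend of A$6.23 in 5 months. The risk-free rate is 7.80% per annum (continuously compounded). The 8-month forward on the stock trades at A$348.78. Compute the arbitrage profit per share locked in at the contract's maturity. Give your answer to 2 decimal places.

A$15.79 per share

PV(dividends) I = 6.23·e^(−0.0780·5/12) = 6.0308
Fair forward F* = (S − I)·e^(rT) = (322.15 − 6.0308)·e^0.052000 = 316.1192 × 1.053376 = 332.9924
Market A$348.78 > fair 332.9924: forward overpriced → cash-and-carry (borrow at r, buy the stock and collect the dividends, short the forward).
Profit at T = |F_mkt − F*| = |348.78 − 332.9924| = A$15.79 per share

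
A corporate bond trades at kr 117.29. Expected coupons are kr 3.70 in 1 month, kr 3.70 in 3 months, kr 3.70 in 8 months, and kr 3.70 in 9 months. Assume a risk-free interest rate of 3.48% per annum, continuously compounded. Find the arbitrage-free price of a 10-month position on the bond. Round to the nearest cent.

PV(coupons) I = 3.70·e^(−0.0348·1/12) + 3.70·e^(−0.0348·3/12) + 3.70·e^(−0.0348·8/12) + 3.70·e^(−0.0348·9/12)
I = 3.6893 + 3.6679 + 3.6151 + 3.6047 = 14.5770
F = (S − I)·e^(rT) = (117.29 − 14.5770) · e^(0.0348·10/12)
= 102.7130 · e^0.029000 = 102.7130 × 1.029425 = kr 105.74

kr 105.74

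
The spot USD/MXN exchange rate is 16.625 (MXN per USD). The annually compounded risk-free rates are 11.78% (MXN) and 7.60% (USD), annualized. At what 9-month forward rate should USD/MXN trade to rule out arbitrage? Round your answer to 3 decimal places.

17.107

By covered interest parity, F = S · (1+r_MXN)^T / (1+r_USD)^T
= 16.625 × 1.087109 / 1.056475 = 16.625 × 1.028996
F = 17.107 MXN per USD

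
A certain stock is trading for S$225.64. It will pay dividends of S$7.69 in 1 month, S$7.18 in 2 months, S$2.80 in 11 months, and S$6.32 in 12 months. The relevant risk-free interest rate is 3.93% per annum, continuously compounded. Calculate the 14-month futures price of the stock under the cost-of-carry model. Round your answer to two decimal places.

S$211.54

PV(dividends) I = 7.69·e^(−0.0393·1/12) + 7.18·e^(−0.0393·2/12) + 2.80·e^(−0.0393·11/12) + 6.32·e^(−0.0393·12/12)
I = 7.6649 + 7.1331 + 2.7009 + 6.0764 = 23.5753
F = (S − I)·e^(rT) = (225.64 − 23.5753) · e^(0.0393·14/12)
= 202.0647 · e^0.045850 = 202.0647 × 1.046917 = S$211.54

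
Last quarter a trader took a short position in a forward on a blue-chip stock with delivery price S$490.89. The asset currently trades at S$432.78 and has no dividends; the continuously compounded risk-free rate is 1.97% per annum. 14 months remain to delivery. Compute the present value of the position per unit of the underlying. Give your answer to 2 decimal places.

S$46.96

Current fair forward for the remaining 14 months: F = S·e^(r·T), r = 0.0197
F = 432.78 · e^(0.0197 × 14/12) = 432.78 × 1.023249 = 442.8417
Value of long forward = (F − K)·e^(−rT) = (442.8417 − 490.89) · e^(−0.0197·14/12)
= -48.0483 × 0.977279 = -46.96
Short position value = −(long value) = S$46.96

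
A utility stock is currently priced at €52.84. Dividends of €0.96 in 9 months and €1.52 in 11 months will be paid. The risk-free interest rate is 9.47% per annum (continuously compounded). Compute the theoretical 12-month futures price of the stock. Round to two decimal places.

€55.57

PV(dividends) I = 0.96·e^(−0.0947·9/12) + 1.52·e^(−0.0947·11/12)
I = 0.8942 + 1.3936 = 2.2878
F = (S − I)·e^(rT) = (52.84 − 2.2878) · e^(0.0947·12/12)
= 50.5522 · e^0.094700 = 50.5522 × 1.099329 = €55.57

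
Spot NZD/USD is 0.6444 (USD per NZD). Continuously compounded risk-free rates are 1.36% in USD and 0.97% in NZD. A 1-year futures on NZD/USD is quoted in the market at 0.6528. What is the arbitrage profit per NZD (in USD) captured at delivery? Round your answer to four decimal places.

0.0059 per NZD (in USD)

Fair futures: F* = S·e^(carry·T), with carry = (r_USD − r_NZD) = 0.0136 − 0.0097 = 0.0039
F* = 0.6444 · e^(0.0039 × 1) = 0.6444 · e^0.003900 = 0.6444 × 1.003908 = 0.6469
Market 0.6528 > fair 0.6469: forward overpriced → cash-and-carry (buy spot, short the forward).
At maturity, profit = |F_mkt − F*| = |0.6528 − 0.6469| = 0.0059 per NZD (in USD)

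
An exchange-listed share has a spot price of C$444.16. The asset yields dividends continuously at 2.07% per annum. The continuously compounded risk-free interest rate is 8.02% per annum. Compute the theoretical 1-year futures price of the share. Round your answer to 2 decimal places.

F = S·e^((r − q)T) = 444.16 · e^((0.0802 − 0.0207) × 1)
= 444.16 · e^0.059500 = 444.16 × 1.061306
F = C$471.39

C$471.39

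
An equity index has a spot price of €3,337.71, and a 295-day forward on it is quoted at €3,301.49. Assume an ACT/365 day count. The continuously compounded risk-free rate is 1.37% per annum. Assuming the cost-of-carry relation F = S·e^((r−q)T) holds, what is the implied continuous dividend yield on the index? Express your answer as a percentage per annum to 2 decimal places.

From F = S·e^((r−q)T): (r − q) = ln(F/S)/T
ln(3301.49/3337.71) = ln(0.989148) = -0.010911
(r − q) = -0.010911 / (295/365) = -0.013500
q = r − ln(F/S)/T = 0.0137 + 0.013500 = 0.027200
q = 2.72%

2.72%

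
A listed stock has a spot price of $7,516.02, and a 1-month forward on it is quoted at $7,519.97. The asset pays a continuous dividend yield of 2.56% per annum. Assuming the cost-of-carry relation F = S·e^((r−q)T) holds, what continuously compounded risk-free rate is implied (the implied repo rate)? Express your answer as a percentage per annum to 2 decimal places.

From F = S·e^((r−q)T): (r − q) = ln(F/S)/T
ln(7519.97/7516.02) = ln(1.000526) = 0.000526
(r − q) = 0.000526 / (1/12) = 0.006312
r = ln(F/S)/T + q = 0.006312 + 0.0256 = 0.031912
r = 3.19%

3.19%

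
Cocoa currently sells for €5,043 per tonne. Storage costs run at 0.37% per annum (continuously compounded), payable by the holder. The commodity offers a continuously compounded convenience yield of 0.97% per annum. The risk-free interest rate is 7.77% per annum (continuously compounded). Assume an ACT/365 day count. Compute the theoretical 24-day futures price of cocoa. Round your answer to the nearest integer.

€5,067 per tonne

Net carry = r + u − y = 0.0777 + 0.0037 − 0.0097 = 0.0717
F = S·e^((r+u−y)T) = 5043 · e^(0.0717 × 24/365) = 5043 · e^0.004715
= 5043 × 1.004726 = €5,067 per tonne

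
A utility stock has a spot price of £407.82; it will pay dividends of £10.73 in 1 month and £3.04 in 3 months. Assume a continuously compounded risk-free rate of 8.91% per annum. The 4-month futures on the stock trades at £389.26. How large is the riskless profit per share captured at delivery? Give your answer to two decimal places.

£16.82 per share

PV(dividends) I = 10.73·e^(−0.0891·1/12) + 3.04·e^(−0.0891·3/12) = 13.6237
Fair futures F* = (S − I)·e^(rT) = (407.82 − 13.6237)·e^0.029700 = 394.1963 × 1.030145 = 406.0793
Market £389.26 < fair 406.0793: forward underpriced → reverse cash-and-carry (short the stock, invest proceeds at r, pay the dividends, go long the forward).
Profit at T = |F_mkt − F*| = |389.26 − 406.0793| = £16.82 per share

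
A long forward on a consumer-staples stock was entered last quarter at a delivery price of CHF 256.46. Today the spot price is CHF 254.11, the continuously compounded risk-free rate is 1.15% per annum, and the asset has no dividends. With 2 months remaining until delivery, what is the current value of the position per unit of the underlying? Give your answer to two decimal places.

-CHF 1.86

Current fair forward for the remaining 2 months: F = S·e^(r·T), r = 0.0115
F = 254.11 · e^(0.0115 × 2/12) = 254.11 × 1.001919 = 254.5976
Value of long forward = (F − K)·e^(−rT) = (254.5976 − 256.46) · e^(−0.0115·2/12)
= -1.8624 × 0.998085 = -1.86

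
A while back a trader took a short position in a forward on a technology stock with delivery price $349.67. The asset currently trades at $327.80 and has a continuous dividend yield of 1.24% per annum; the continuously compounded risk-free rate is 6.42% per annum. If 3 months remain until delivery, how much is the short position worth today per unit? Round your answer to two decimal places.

Current fair forward for the remaining 3 months: F = S·e^((r − q)·T), (r − q) = 0.0642 − 0.0124 = 0.0518
F = 327.80 · e^(0.0518 × 3/12) = 327.80 × 1.013034 = 332.0725
Value of long forward = (F − K)·e^(−rT) = (332.0725 − 349.67) · e^(−0.0642·3/12)
= -17.5975 × 0.984078 = -17.32
Short position value = −(long value) = $17.32

$17.32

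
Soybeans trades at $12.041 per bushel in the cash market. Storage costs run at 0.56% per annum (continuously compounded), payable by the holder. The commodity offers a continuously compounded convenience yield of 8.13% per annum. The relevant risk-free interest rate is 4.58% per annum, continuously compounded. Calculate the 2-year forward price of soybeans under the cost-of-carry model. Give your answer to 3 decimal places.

Net carry = r + u − y = 0.0458 + 0.0056 − 0.0813 = -0.0299
F = S·e^((r+u−y)T) = 12.041 · e^(-0.0299 × 2) = 12.041 · e^-0.059800
= 12.041 × 0.941953 = $11.342 per bushel

$11.342 per bushel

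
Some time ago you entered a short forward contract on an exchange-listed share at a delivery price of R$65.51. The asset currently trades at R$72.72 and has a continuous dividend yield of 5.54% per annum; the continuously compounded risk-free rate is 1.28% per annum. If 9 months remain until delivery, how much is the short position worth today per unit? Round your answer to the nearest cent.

Current fair forward for the remaining 9 months: F = S·e^((r − q)·T), (r − q) = 0.0128 − 0.0554 = -0.0426
F = 72.72 · e^(-0.0426 × 9/12) = 72.72 × 0.968555 = 70.4333
Value of long forward = (F − K)·e^(−rT) = (70.4333 − 65.51) · e^(−0.0128·9/12)
= 4.9233 × 0.990446 = 4.88
Short position value = −(long value) = -R$4.88

-R$4.88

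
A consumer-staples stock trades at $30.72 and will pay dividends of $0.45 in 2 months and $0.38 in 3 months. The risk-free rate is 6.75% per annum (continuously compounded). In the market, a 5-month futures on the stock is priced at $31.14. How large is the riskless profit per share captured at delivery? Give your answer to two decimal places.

$0.39 per share

PV(dividends) I = 0.45·e^(−0.0675·2/12) + 0.38·e^(−0.0675·3/12) = 0.8186
Fair futures F* = (S − I)·e^(rT) = (30.72 − 0.8186)·e^0.028125 = 29.9014 × 1.028524 = 30.7543
Market $31.14 > fair 30.7543: forward overpriced → cash-and-carry (borrow at r, buy the stock and collect the dividends, short the forward).
Profit at T = |F_mkt − F*| = |31.14 − 30.7543| = $0.39 per share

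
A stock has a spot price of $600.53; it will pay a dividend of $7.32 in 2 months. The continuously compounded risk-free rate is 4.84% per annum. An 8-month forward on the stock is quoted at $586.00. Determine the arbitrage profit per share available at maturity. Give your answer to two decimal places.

$26.72 per share

PV(dividends) I = 7.32·e^(−0.0484·2/12) = 7.2612
Fair forward F* = (S − I)·e^(rT) = (600.53 − 7.2612)·e^0.032267 = 593.2688 × 1.032793 = 612.7239
Market $586.00 < fair 612.7239: forward underpriced → reverse cash-and-carry (short the stock, invest proceeds at r, pay the dividends, go long the forward).
Profit at T = |F_mkt − F*| = |586.00 − 612.7239| = $26.72 per share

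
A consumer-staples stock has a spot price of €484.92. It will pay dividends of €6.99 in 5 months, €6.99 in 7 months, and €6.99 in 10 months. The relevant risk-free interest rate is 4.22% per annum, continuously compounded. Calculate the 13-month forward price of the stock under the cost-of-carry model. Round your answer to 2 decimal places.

€486.21

PV(dividends) I = 6.99·e^(−0.0422·5/12) + 6.99·e^(−0.0422·7/12) + 6.99·e^(−0.0422·10/12)
I = 6.8682 + 6.8200 + 6.7485 = 20.4367
F = (S − I)·e^(rT) = (484.92 − 20.4367) · e^(0.0422·13/12)
= 464.4833 · e^0.045717 = 464.4833 × 1.046778 = €486.21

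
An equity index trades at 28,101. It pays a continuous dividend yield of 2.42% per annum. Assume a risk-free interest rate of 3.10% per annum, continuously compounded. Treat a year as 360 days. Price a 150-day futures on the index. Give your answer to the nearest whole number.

28,181

F = S·e^((r − q)T) = 28101 · e^((0.0310 − 0.0242) × 150/360)
= 28101 · e^0.002833 = 28101 × 1.002837
F = 28,181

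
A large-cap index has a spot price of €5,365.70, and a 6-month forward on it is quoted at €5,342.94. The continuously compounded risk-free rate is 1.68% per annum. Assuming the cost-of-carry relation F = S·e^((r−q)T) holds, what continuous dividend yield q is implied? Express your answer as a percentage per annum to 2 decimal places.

2.53%

From F = S·e^((r−q)T): (r − q) = ln(F/S)/T
ln(5342.94/5365.70) = ln(0.995758) = -0.004251
(r − q) = -0.004251 / (6/12) = -0.008502
q = r − ln(F/S)/T = 0.0168 + 0.008502 = 0.025302
q = 2.53%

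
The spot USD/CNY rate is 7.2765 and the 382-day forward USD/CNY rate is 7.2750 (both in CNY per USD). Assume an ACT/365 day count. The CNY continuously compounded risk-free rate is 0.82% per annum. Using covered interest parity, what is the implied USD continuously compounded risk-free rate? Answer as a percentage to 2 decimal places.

0.84%

F = S·e^((r_CNY − r_USD)T) ⇒ r_USD = r_CNY − ln(F/S)/T
ln(7.2750/7.2765) = -0.000206; /(382/365) = -0.000197
r_USD = 0.0082 + 0.000197 = 0.008397
r_USD = 0.84%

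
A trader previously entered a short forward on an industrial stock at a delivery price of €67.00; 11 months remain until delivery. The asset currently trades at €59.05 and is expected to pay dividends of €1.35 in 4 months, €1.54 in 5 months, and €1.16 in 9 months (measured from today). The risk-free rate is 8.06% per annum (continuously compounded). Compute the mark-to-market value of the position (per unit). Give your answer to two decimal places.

€7.07

PV(remaining dividends) I = 1.35·e^(−0.0806·4/12) + 1.54·e^(−0.0806·5/12) + 1.16·e^(−0.0806·9/12) = 3.8953
Current forward F = (S − I)·e^(rT) = (59.05 − 3.8953)·e^(0.0806·11/12) = 55.1547 × 1.076681 = 59.3840
Value (long) = (F − K)·e^(−rT) = (59.3840 − 67.00) × 0.928780 = -7.0736
Short position value = −(long value) = €7.07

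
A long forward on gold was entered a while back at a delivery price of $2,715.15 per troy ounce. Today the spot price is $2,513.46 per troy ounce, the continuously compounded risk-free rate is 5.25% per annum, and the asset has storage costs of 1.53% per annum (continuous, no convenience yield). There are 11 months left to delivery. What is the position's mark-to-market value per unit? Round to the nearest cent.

-$38.62 per troy ounce

Current fair forward for the remaining 11 months: F = S·e^((r + u)·T), (r + u) = 0.0525 + 0.0153 = 0.0678
F = 2513.46 · e^(0.0678 × 11/12) = 2513.46 × 1.06412195 = 2674.6280
Value of long forward = (F − K)·e^(−rT) = (2674.6280 − 2715.15) · e^(−0.0525·11/12)
= -40.5220 × 0.95301465 = -38.62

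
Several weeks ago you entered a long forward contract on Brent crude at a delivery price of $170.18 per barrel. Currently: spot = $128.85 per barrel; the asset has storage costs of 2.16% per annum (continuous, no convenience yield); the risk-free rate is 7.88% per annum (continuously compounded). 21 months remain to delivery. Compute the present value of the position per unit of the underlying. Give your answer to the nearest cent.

Current fair forward for the remaining 21 months: F = S·e^((r + u)·T), (r + u) = 0.0788 + 0.0216 = 0.1004
F = 128.85 · e^(0.1004 × 21/12) = 128.85 × 1.192080 = 153.5995
Value of long forward = (F − K)·e^(−rT) = (153.5995 − 170.18) · e^(−0.0788·21/12)
= -16.5805 × 0.871186 = -14.44

-$14.44 per barrel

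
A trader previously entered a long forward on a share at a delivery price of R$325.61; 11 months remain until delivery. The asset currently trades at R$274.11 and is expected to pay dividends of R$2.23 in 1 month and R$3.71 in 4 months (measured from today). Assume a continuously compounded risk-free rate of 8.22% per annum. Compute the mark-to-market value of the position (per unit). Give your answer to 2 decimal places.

PV(remaining dividends) I = 2.23·e^(−0.0822·1/12) + 3.71·e^(−0.0822·4/12) = 5.8245
Current forward F = (S − I)·e^(rT) = (274.11 − 5.8245)·e^(0.0822·11/12) = 268.2855 × 1.078261 = 289.2818
Value (long) = (F − K)·e^(−rT) = (289.2818 − 325.61) × 0.927419 = -33.6915
Value = -R$33.69

-R$33.69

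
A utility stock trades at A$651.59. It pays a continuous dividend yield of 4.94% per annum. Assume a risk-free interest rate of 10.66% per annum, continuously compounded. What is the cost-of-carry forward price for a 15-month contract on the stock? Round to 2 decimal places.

F = S·e^((r − q)T) = 651.59 · e^((0.1066 − 0.0494) × 15/12)
= 651.59 · e^0.071500 = 651.59 × 1.074118
F = A$699.88

A$699.88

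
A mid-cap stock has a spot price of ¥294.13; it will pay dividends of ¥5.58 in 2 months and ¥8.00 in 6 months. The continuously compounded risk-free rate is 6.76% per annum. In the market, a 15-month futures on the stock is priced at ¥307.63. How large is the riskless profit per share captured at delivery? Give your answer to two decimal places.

¥1.99 per share

PV(dividends) I = 5.58·e^(−0.0676·2/12) + 8.00·e^(−0.0676·6/12) = 13.2516
Fair futures F* = (S − I)·e^(rT) = (294.13 − 13.2516)·e^0.084500 = 280.8784 × 1.088173 = 305.6443
Market ¥307.63 > fair 305.6443: forward overpriced → cash-and-carry (borrow at r, buy the stock and collect the dividends, short the forward).
Profit at T = |F_mkt − F*| = |307.63 − 305.6443| = ¥1.99 per share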